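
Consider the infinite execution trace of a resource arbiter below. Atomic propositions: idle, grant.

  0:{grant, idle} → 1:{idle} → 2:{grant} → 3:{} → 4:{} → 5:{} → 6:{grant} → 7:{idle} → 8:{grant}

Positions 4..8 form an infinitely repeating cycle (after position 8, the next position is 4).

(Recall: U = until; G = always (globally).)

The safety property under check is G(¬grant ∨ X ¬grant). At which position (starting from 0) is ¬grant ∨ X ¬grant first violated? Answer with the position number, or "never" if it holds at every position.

never

¬grant ∨ X ¬grant holds at every position 0..8, and those are all the positions the trace ever visits, so the invariant G(¬grant ∨ X ¬grant) is never violated.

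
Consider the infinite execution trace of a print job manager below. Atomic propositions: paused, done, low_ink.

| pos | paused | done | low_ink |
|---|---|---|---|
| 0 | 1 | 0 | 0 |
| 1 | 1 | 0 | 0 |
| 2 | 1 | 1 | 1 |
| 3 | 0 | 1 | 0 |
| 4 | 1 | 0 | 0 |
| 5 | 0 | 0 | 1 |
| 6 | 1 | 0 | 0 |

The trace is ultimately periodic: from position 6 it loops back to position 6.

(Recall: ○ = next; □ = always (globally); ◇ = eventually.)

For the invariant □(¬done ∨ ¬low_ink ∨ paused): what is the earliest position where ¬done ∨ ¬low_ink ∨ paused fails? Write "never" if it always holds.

never

¬done ∨ ¬low_ink ∨ paused holds at every position 0..6, and those are all the positions the trace ever visits, so the invariant □(¬done ∨ ¬low_ink ∨ paused) is never violated.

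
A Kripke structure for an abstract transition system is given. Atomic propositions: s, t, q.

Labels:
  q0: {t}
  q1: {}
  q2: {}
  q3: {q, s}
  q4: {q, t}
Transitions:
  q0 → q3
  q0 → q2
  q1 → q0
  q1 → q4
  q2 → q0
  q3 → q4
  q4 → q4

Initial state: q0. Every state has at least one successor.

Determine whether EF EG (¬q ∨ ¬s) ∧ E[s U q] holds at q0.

Does not hold

States satisfying EG (¬q ∨ ¬s): {q0, q1, q2, q4}.
States satisfying EF EG (¬q ∨ ¬s): {q0, q1, q2, q3, q4}.
States satisfying s: {q3}.
States satisfying q: {q3, q4}.
States satisfying E[s U q]: {q3, q4}.
States satisfying EF EG (¬q ∨ ¬s) ∧ E[s U q]: {q3, q4}.
q0 ∉ Sat(EF EG (¬q ∨ ¬s) ∧ E[s U q]).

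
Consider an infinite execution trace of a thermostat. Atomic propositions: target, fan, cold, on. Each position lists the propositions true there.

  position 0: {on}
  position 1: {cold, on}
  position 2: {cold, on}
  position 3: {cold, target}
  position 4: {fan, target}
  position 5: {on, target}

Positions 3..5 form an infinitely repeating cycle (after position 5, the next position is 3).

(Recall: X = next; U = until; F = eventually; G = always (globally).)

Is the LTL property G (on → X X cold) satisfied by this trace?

on → X X cold must hold at every position from 0 onward. It fails at position 2, so G (on → X X cold) is false.
Positions where on holds: 0, 1, 2, 5.
Check X X cold at each: 0→ok, 1→ok, 2→fails, 5→fails.

Does not hold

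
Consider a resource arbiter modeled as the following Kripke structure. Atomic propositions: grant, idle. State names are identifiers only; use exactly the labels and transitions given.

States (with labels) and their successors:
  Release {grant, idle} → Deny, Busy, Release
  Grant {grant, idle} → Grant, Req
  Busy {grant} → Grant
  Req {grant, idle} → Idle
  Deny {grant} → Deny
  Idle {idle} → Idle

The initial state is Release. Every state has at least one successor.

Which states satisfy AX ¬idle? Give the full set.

States satisfying ¬idle: {Busy, Deny}.
States satisfying AX ¬idle: {Deny}.

{Deny}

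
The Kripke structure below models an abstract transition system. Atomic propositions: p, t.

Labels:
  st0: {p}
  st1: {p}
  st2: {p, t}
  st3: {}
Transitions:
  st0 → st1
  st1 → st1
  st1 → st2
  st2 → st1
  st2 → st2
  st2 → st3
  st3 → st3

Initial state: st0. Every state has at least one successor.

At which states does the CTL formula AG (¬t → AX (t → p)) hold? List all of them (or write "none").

{st0, st1, st2, st3}

States satisfying ¬t → AX (t → p): {st0, st1, st2, st3}.
States satisfying AG (¬t → AX (t → p)): {st0, st1, st2, st3}.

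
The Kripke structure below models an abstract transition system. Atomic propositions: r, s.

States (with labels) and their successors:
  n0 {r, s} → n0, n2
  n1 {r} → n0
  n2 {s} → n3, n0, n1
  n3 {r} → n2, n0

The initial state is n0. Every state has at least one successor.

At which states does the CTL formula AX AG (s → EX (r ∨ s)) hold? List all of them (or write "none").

States satisfying AG (s → EX (r ∨ s)): {n0, n1, n2, n3}.
States satisfying AX AG (s → EX (r ∨ s)): {n0, n1, n2, n3}.

{n0, n1, n2, n3}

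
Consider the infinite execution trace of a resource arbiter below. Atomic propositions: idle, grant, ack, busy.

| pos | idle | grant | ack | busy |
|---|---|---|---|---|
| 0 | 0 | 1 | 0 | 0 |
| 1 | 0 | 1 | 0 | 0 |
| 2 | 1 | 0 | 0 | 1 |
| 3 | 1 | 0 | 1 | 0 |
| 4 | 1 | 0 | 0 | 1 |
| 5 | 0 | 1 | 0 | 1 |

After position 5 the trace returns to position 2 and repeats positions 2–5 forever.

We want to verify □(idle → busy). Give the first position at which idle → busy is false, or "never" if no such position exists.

3

Check idle → busy at each position in order: 0 ✓, 1 ✓, 2 ✓.
At position 3 the labels are {ack, idle}, so idle → busy is false there. This is the first violation.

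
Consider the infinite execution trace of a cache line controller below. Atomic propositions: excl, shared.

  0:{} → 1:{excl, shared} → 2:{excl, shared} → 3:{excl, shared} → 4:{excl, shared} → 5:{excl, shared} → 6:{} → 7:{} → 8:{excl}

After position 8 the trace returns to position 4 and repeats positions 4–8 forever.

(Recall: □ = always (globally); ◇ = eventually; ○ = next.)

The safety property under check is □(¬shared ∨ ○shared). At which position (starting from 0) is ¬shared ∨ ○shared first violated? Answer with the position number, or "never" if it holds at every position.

Check ¬shared ∨ ○shared at each position in order: 0 ✓, 1 ✓, 2 ✓, 3 ✓, 4 ✓.
At position 5 the labels are {excl, shared} and the next position 6 has {}, so ¬shared ∨ ○shared is false there. This is the first violation.

5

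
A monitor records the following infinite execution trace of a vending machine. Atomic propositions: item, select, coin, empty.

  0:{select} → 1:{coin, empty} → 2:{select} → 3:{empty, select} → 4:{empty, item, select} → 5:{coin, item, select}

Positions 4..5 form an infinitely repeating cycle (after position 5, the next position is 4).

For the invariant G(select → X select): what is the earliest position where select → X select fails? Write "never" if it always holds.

0

At position 0 the labels are {select} and the next position 1 has {coin, empty}, so select → X select is false there. This is the first violation.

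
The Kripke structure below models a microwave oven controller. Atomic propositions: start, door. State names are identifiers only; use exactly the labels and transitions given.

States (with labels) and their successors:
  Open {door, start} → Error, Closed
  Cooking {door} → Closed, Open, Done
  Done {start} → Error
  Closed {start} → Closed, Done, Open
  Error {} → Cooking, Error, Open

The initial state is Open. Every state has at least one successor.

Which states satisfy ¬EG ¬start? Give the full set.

{Open, Cooking, Done, Closed}

States satisfying ¬start: {Cooking, Error}.
States satisfying EG ¬start: {Error}.
States satisfying ¬EG ¬start: {Open, Cooking, Done, Closed}.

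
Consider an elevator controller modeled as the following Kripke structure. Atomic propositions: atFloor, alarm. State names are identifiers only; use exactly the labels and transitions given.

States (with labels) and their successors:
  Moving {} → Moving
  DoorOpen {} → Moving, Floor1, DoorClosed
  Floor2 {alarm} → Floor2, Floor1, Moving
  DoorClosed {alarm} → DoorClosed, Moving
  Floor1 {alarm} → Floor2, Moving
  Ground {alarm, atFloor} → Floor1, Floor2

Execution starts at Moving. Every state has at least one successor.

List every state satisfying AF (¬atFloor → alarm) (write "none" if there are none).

{Floor2, DoorClosed, Floor1, Ground}

States satisfying ¬atFloor → alarm: {Floor2, DoorClosed, Floor1, Ground}.
States satisfying AF (¬atFloor → alarm): {Floor2, DoorClosed, Floor1, Ground}.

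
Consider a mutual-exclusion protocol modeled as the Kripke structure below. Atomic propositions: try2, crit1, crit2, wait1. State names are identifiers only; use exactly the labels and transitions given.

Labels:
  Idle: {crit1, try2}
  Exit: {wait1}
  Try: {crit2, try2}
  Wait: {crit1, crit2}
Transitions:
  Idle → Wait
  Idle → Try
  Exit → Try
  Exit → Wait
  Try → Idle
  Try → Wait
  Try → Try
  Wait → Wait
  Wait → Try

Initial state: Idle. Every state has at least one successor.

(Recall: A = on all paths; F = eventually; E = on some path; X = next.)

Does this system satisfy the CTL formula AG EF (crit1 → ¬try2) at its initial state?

States satisfying EF (crit1 → ¬try2): {Idle, Exit, Try, Wait}.
States satisfying AG EF (crit1 → ¬try2): {Idle, Exit, Try, Wait}.
Every state reachable from Idle satisfies EF (crit1 → ¬try2).
Idle ∈ Sat(AG EF (crit1 → ¬try2)).

Yes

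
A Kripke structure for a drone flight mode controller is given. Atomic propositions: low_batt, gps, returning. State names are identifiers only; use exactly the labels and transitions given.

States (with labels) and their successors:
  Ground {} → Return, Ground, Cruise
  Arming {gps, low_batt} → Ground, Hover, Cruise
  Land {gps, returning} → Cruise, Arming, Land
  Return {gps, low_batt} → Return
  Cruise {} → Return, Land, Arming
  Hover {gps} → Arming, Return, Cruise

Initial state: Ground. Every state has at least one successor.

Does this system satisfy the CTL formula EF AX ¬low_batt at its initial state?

States satisfying AX ¬low_batt: {Arming}.
States satisfying EF AX ¬low_batt: {Ground, Arming, Land, Cruise, Hover}.
Some path from Ground reaches a state where AX ¬low_batt holds.
Ground ∈ Sat(EF AX ¬low_batt).

Satisfied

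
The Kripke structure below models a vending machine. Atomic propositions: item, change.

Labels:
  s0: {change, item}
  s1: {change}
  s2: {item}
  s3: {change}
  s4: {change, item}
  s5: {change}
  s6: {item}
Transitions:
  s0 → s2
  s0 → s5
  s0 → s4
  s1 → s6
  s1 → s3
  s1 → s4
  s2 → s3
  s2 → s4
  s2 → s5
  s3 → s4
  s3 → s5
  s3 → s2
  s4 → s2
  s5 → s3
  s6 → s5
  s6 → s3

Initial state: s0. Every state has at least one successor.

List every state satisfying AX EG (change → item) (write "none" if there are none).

{s4}

States satisfying EG (change → item): {s0, s2, s4}.
States satisfying AX EG (change → item): {s4}.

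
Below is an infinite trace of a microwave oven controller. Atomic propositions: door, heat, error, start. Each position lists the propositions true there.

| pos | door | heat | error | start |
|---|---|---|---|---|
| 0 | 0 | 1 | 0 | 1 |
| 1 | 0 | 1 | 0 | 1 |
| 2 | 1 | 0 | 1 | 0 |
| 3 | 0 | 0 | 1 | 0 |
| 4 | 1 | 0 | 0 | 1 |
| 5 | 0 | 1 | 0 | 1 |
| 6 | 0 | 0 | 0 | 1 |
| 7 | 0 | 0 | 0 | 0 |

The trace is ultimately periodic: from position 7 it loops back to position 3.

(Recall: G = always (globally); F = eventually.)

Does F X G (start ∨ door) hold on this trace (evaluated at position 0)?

X G (start ∨ door) is false at every position 0..7, so it never becomes true and F X G (start ∨ door) fails.

Does not hold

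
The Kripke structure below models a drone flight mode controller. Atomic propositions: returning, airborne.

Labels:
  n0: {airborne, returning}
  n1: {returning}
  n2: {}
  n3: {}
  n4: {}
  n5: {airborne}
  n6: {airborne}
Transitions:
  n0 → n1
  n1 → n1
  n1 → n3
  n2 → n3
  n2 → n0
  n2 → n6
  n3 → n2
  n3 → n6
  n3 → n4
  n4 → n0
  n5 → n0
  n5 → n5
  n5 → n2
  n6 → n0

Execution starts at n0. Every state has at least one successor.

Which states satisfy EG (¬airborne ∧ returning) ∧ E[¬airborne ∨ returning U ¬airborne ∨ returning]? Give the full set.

States satisfying ¬airborne ∧ returning: {n1}.
States satisfying EG (¬airborne ∧ returning): {n1}.
States satisfying ¬airborne ∨ returning: {n0, n1, n2, n3, n4}.
States satisfying E[¬airborne ∨ returning U ¬airborne ∨ returning]: {n0, n1, n2, n3, n4}.
States satisfying EG (¬airborne ∧ returning) ∧ E[¬airborne ∨ returning U ¬airborne ∨ returning]: {n1}.

{n1}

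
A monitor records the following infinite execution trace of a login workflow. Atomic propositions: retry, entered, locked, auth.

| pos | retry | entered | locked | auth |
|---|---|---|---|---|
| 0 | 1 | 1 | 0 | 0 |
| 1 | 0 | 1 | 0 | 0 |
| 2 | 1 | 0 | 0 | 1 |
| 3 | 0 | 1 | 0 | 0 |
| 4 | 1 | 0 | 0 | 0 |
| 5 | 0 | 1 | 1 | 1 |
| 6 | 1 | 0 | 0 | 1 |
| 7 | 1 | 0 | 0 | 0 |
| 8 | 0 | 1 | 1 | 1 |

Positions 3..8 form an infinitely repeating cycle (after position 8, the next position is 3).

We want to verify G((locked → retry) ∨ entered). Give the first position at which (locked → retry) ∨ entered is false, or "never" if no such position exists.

never

(locked → retry) ∨ entered holds at every position 0..8, and those are all the positions the trace ever visits, so the invariant G((locked → retry) ∨ entered) is never violated.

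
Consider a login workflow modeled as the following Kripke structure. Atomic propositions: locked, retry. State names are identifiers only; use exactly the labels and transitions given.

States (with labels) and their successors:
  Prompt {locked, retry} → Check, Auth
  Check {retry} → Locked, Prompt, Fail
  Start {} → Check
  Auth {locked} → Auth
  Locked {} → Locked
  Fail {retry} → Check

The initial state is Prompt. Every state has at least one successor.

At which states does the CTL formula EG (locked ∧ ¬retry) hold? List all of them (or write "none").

{Auth}

States satisfying locked ∧ ¬retry: {Auth}.
States satisfying EG (locked ∧ ¬retry): {Auth}.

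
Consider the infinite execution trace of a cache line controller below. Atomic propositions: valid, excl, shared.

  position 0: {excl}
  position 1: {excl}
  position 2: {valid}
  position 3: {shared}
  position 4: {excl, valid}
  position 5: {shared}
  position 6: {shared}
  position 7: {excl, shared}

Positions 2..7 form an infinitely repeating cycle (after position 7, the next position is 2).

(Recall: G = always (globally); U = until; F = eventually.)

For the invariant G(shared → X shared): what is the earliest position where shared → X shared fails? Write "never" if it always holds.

Check shared → X shared at each position in order: 0 ✓, 1 ✓, 2 ✓.
At position 3 the labels are {shared} and the next position 4 has {excl, valid}, so shared → X shared is false there. This is the first violation.

3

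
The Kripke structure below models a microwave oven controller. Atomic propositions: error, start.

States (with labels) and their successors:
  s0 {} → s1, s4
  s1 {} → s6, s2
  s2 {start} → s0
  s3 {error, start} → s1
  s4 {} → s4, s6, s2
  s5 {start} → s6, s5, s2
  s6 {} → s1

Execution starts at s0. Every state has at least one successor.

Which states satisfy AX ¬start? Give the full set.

States satisfying ¬start: {s0, s1, s4, s6}.
States satisfying AX ¬start: {s0, s2, s3, s6}.

{s0, s2, s3, s6}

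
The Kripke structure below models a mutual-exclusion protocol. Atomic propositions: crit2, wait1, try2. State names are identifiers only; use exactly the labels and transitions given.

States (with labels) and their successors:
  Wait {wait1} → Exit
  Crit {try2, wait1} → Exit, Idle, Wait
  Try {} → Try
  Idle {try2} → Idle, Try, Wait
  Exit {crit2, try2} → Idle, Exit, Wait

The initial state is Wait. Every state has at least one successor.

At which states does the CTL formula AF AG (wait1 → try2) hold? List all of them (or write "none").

{Try}

States satisfying AG (wait1 → try2): {Try}.
States satisfying AF AG (wait1 → try2): {Try}.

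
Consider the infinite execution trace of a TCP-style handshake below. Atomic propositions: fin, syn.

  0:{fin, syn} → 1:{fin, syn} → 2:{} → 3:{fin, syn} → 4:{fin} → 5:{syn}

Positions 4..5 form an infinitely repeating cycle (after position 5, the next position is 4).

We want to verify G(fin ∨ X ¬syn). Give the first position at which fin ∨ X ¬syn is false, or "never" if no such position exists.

2

Check fin ∨ X ¬syn at each position in order: 0 ✓, 1 ✓.
At position 2 the labels are {} and the next position 3 has {fin, syn}, so fin ∨ X ¬syn is false there. This is the first violation.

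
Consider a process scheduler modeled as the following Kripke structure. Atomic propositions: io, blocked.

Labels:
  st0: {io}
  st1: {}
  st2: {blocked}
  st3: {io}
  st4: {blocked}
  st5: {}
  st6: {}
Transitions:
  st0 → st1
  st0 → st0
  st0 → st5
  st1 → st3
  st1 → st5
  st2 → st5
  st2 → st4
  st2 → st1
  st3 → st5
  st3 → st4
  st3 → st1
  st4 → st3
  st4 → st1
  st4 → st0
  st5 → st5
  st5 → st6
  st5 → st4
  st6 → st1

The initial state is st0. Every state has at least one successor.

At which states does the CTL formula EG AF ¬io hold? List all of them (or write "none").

{st1, st2, st3, st4, st5, st6}

States satisfying AF ¬io: {st1, st2, st3, st4, st5, st6}.
States satisfying EG AF ¬io: {st1, st2, st3, st4, st5, st6}.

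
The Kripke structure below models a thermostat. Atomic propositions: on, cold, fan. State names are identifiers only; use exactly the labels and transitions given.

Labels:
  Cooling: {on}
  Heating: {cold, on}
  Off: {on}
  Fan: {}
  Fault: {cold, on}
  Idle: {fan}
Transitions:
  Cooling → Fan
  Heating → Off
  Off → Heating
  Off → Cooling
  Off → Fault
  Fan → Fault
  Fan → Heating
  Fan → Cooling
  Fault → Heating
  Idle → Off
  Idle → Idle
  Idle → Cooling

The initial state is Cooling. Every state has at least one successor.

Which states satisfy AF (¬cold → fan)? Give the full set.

States satisfying ¬cold → fan: {Heating, Fault, Idle}.
States satisfying AF (¬cold → fan): {Heating, Fault, Idle}.

{Heating, Fault, Idle}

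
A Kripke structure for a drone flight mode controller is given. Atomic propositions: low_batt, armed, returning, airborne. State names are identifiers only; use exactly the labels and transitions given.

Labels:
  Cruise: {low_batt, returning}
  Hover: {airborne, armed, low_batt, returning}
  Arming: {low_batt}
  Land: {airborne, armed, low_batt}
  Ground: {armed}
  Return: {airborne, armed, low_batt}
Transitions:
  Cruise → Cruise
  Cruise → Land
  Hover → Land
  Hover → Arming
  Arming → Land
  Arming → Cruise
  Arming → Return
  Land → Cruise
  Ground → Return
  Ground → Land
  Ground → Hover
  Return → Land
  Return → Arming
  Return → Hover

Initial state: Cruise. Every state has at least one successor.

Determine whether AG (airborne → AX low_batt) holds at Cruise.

Holds

States satisfying airborne → AX low_batt: {Cruise, Hover, Arming, Land, Ground, Return}.
States satisfying AG (airborne → AX low_batt): {Cruise, Hover, Arming, Land, Ground, Return}.
Every state reachable from Cruise satisfies airborne → AX low_batt.
Cruise ∈ Sat(AG (airborne → AX low_batt)).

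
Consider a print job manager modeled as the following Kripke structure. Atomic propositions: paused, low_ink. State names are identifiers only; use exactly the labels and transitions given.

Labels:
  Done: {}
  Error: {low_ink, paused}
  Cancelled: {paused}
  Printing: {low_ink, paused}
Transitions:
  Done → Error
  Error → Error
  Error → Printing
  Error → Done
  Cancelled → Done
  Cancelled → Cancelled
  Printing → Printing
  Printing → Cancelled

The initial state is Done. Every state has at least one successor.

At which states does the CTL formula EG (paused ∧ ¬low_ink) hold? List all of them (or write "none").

{Cancelled}

States satisfying paused ∧ ¬low_ink: {Cancelled}.
States satisfying EG (paused ∧ ¬low_ink): {Cancelled}.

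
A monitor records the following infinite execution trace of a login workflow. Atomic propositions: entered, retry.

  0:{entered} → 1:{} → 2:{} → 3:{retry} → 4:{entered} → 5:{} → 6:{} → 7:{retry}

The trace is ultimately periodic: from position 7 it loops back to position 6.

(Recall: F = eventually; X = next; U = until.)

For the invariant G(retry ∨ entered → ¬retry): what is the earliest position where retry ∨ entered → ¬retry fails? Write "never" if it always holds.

3

Check retry ∨ entered → ¬retry at each position in order: 0 ✓, 1 ✓, 2 ✓.
At position 3 the labels are {retry}, so retry ∨ entered → ¬retry is false there. This is the first violation.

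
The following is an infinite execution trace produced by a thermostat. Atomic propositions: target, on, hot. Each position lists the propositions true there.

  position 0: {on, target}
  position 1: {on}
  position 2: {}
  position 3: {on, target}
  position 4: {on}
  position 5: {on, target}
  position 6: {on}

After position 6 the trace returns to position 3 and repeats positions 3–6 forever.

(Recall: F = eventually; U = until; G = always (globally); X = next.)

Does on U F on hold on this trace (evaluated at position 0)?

Walking from position 0: F on first holds at position 0, and on holds at every earlier position along the way, so on U F on holds.

Yes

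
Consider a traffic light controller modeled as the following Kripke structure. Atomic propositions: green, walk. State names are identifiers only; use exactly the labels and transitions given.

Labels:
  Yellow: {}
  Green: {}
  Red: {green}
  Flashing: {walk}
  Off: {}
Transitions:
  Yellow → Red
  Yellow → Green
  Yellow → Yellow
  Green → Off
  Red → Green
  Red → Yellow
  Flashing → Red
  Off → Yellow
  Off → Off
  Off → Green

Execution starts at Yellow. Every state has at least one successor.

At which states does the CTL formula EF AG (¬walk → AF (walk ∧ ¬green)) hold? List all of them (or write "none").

none

States satisfying AG (¬walk → AF (walk ∧ ¬green)): ∅.
States satisfying EF AG (¬walk → AF (walk ∧ ¬green)): ∅.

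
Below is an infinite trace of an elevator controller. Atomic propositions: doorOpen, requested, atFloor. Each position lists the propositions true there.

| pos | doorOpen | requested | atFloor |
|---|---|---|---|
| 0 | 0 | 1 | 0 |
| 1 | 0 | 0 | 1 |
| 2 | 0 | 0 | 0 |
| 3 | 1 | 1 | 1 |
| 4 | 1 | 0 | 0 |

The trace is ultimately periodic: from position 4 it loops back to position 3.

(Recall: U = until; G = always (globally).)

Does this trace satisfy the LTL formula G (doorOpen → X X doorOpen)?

doorOpen → X X doorOpen holds at every position 0..4, and those are all positions ever visited, so G (doorOpen → X X doorOpen) holds.
Positions where doorOpen holds: 3, 4.
Check X X doorOpen at each: 3→ok, 4→ok.

Yes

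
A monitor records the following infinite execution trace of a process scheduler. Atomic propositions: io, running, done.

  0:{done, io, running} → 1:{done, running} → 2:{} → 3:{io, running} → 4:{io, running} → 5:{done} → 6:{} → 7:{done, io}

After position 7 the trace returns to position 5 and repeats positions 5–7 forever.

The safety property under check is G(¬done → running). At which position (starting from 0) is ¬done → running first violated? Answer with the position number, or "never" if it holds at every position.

Check ¬done → running at each position in order: 0 ✓, 1 ✓.
At position 2 the labels are {}, so ¬done → running is false there. This is the first violation.

2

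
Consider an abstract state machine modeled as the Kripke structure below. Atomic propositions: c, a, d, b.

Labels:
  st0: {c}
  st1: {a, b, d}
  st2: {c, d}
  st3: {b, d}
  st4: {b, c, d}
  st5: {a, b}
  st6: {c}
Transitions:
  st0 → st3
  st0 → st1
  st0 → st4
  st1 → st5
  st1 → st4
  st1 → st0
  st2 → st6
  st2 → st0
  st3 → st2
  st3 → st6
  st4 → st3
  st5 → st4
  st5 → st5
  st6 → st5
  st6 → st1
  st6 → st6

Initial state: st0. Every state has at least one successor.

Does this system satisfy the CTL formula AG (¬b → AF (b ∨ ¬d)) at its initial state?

Satisfied

States satisfying ¬b → AF (b ∨ ¬d): {st0, st1, st2, st3, st4, st5, st6}.
States satisfying AG (¬b → AF (b ∨ ¬d)): {st0, st1, st2, st3, st4, st5, st6}.
Every state reachable from st0 satisfies ¬b → AF (b ∨ ¬d).
st0 ∈ Sat(AG (¬b → AF (b ∨ ¬d))).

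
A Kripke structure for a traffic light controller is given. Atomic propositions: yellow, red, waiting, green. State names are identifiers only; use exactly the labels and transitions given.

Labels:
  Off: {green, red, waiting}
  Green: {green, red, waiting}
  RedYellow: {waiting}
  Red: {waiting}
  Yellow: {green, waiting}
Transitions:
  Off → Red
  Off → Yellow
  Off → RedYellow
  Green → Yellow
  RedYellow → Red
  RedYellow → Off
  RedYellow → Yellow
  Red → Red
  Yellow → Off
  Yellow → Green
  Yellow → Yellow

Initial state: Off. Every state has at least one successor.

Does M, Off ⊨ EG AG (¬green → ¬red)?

Satisfied

States satisfying AG (¬green → ¬red): {Off, Green, RedYellow, Red, Yellow}.
States satisfying EG AG (¬green → ¬red): {Off, Green, RedYellow, Red, Yellow}.
Off ∈ Sat(EG AG (¬green → ¬red)).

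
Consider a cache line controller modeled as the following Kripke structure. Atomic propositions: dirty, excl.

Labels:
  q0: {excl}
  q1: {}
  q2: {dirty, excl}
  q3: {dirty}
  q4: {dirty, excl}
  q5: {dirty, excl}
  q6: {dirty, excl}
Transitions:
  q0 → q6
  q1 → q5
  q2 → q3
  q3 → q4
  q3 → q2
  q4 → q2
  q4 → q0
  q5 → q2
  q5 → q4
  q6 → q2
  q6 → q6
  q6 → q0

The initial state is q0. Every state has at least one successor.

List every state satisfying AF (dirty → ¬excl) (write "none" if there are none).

States satisfying dirty → ¬excl: {q0, q1, q3}.
States satisfying AF (dirty → ¬excl): {q0, q1, q2, q3, q4, q5}.

{q0, q1, q2, q3, q4, q5}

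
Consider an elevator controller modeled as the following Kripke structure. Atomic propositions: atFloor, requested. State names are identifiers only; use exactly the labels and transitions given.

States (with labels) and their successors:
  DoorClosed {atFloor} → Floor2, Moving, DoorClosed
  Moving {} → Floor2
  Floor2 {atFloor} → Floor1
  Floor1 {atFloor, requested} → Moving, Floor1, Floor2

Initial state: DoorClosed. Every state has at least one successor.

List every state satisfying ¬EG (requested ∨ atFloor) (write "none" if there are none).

States satisfying requested ∨ atFloor: {DoorClosed, Floor2, Floor1}.
States satisfying EG (requested ∨ atFloor): {DoorClosed, Floor2, Floor1}.
States satisfying ¬EG (requested ∨ atFloor): {Moving}.

{Moving}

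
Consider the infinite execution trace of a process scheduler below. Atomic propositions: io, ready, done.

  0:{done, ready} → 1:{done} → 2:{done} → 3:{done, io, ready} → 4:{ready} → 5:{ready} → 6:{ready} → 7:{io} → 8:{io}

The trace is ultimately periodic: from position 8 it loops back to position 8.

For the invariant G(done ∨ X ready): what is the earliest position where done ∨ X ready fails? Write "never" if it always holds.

Check done ∨ X ready at each position in order: 0 ✓, 1 ✓, 2 ✓, 3 ✓, 4 ✓, 5 ✓.
At position 6 the labels are {ready} and the next position 7 has {io}, so done ∨ X ready is false there. This is the first violation.

6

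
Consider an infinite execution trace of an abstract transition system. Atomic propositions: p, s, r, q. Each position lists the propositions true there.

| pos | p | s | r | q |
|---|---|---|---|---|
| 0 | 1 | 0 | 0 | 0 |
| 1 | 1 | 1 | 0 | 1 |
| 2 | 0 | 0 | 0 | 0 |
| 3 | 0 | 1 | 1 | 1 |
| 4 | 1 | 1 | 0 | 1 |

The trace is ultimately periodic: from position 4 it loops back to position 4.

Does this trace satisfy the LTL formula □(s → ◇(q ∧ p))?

s → ◇(q ∧ p) holds at every position 0..4, and those are all positions ever visited, so □(s → ◇(q ∧ p)) holds.
Positions where s holds: 1, 3, 4.
Check ◇(q ∧ p) at each: 1→ok, 3→ok, 4→ok.

Yes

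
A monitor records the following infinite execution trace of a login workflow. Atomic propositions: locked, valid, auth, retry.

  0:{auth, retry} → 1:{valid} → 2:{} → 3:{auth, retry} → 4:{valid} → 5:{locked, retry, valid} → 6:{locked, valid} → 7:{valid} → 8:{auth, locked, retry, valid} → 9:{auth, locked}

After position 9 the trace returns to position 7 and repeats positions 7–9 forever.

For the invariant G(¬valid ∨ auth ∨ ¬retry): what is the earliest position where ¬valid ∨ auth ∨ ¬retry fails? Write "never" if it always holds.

Check ¬valid ∨ auth ∨ ¬retry at each position in order: 0 ✓, 1 ✓, 2 ✓, 3 ✓, 4 ✓.
At position 5 the labels are {locked, retry, valid}, so ¬valid ∨ auth ∨ ¬retry is false there. This is the first violation.

5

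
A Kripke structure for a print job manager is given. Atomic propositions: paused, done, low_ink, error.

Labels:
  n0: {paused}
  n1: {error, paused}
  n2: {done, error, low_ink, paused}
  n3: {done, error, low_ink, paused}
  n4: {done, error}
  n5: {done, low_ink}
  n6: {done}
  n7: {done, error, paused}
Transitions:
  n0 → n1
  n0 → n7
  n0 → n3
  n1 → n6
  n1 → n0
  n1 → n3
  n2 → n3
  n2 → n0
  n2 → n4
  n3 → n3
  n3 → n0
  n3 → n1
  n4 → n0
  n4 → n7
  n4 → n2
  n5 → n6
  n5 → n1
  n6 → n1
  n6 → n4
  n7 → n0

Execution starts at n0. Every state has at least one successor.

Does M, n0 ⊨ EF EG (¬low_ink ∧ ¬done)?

States satisfying EG (¬low_ink ∧ ¬done): {n0, n1}.
States satisfying EF EG (¬low_ink ∧ ¬done): {n0, n1, n2, n3, n4, n5, n6, n7}.
Some path from n0 reaches a state where EG (¬low_ink ∧ ¬done) holds.
n0 ∈ Sat(EF EG (¬low_ink ∧ ¬done)).

Yes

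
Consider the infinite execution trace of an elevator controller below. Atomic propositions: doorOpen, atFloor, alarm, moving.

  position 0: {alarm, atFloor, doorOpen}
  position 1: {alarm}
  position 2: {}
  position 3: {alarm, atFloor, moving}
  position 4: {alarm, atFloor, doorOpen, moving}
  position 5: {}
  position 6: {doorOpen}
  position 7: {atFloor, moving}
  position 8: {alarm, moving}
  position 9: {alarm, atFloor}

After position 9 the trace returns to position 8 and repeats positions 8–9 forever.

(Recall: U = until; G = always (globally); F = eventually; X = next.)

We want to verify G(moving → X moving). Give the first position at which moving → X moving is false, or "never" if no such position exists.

4

Check moving → X moving at each position in order: 0 ✓, 1 ✓, 2 ✓, 3 ✓.
At position 4 the labels are {alarm, atFloor, doorOpen, moving} and the next position 5 has {}, so moving → X moving is false there. This is the first violation.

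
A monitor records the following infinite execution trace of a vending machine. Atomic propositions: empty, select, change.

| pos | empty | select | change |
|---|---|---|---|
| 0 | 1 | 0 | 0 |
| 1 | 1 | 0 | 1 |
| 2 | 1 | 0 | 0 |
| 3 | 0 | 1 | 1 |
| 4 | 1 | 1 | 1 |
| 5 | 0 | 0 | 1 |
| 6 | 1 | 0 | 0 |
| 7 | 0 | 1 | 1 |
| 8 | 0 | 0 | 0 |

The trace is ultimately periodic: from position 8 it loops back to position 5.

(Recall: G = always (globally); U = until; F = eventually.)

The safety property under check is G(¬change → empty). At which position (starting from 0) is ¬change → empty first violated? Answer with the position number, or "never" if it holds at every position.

8

Check ¬change → empty at each position in order: 0 ✓, 1 ✓, 2 ✓, 3 ✓, 4 ✓, 5 ✓, 6 ✓, 7 ✓.
At position 8 the labels are {}, so ¬change → empty is false there. This is the first violation.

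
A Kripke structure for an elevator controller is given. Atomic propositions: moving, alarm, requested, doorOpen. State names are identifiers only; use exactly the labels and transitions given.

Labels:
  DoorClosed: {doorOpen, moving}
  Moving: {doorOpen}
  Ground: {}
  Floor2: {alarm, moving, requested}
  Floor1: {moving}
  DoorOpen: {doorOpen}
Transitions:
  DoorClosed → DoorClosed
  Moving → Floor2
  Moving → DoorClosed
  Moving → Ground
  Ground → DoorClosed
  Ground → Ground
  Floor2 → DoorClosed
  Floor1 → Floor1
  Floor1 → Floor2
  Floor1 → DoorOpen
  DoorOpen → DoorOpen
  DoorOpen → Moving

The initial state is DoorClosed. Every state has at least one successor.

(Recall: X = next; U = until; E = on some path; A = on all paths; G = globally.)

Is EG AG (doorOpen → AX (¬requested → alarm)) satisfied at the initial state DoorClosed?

States satisfying AG (doorOpen → AX (¬requested → alarm)): ∅.
States satisfying EG AG (doorOpen → AX (¬requested → alarm)): ∅.
No suitable path/successor from DoorClosed witnesses the formula.
DoorClosed ∉ Sat(EG AG (doorOpen → AX (¬requested → alarm))).

No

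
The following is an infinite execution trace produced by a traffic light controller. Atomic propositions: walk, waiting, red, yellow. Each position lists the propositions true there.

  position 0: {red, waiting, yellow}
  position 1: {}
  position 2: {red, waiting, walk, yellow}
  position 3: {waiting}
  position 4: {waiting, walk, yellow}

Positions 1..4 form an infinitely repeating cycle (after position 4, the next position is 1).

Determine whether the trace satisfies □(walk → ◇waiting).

walk → ◇waiting holds at every position 0..4, and those are all positions ever visited, so □(walk → ◇waiting) holds.
Positions where walk holds: 2, 4.
Check ◇waiting at each: 2→ok, 4→ok.

Holds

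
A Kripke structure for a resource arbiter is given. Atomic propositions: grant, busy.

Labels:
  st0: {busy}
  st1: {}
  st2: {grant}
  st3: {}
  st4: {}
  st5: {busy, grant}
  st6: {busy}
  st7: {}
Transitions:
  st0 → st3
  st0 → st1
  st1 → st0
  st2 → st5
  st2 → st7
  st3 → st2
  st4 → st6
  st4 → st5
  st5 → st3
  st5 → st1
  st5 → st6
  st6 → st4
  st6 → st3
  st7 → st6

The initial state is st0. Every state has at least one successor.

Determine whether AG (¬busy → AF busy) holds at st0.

Holds

States satisfying ¬busy → AF busy: {st0, st1, st2, st3, st4, st5, st6, st7}.
States satisfying AG (¬busy → AF busy): {st0, st1, st2, st3, st4, st5, st6, st7}.
Every state reachable from st0 satisfies ¬busy → AF busy.
st0 ∈ Sat(AG (¬busy → AF busy)).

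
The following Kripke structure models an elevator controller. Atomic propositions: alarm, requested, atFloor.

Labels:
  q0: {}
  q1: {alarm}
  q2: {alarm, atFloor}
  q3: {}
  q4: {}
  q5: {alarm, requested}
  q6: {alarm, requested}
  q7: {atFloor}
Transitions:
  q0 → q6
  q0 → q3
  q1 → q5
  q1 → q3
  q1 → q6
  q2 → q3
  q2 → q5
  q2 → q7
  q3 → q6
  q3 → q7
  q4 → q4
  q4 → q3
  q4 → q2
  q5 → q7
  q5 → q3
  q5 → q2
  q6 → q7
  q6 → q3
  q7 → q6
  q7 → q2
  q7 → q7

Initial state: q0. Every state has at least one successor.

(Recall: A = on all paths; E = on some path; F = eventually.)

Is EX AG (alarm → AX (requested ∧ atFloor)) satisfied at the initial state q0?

States satisfying AG (alarm → AX (requested ∧ atFloor)): ∅.
States satisfying EX AG (alarm → AX (requested ∧ atFloor)): ∅.
No suitable path/successor from q0 witnesses the formula.
q0 ∉ Sat(EX AG (alarm → AX (requested ∧ atFloor))).

Does not hold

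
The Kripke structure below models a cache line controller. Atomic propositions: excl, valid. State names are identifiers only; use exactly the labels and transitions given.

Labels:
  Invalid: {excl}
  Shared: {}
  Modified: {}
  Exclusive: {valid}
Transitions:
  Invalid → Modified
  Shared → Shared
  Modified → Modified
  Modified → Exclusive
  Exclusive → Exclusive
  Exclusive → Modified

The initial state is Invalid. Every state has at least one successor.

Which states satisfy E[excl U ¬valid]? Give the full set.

States satisfying excl: {Invalid}.
States satisfying ¬valid: {Invalid, Shared, Modified}.
States satisfying E[excl U ¬valid]: {Invalid, Shared, Modified}.

{Invalid, Shared, Modified}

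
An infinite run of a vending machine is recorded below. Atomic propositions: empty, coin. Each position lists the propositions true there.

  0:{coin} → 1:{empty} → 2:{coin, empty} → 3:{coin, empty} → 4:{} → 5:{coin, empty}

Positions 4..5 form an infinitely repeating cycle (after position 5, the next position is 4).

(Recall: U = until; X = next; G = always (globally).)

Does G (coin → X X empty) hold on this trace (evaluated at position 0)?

coin → X X empty must hold at every position from 0 onward. It fails at position 2, so G (coin → X X empty) is false.
Positions where coin holds: 0, 2, 3, 5.
Check X X empty at each: 0→ok, 2→fails, 3→ok, 5→ok.

Does not hold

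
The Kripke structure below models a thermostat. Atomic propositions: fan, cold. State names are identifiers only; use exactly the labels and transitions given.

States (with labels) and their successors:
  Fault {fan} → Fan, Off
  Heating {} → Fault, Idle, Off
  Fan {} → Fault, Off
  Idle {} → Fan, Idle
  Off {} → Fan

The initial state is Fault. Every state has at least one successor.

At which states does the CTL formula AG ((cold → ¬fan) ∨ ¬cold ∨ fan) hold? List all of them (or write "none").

{Fault, Heating, Fan, Idle, Off}

States satisfying (cold → ¬fan) ∨ ¬cold ∨ fan: {Fault, Heating, Fan, Idle, Off}.
States satisfying AG ((cold → ¬fan) ∨ ¬cold ∨ fan): {Fault, Heating, Fan, Idle, Off}.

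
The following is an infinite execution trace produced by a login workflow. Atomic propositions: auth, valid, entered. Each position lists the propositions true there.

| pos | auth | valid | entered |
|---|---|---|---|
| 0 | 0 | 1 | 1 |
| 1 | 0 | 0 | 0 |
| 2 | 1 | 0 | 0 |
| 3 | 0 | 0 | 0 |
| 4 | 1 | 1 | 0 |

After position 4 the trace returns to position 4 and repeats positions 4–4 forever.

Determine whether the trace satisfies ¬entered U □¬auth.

No

Walking from position 0: at position 0, □¬auth has not yet held and ¬entered fails, so ¬entered U □¬auth is false.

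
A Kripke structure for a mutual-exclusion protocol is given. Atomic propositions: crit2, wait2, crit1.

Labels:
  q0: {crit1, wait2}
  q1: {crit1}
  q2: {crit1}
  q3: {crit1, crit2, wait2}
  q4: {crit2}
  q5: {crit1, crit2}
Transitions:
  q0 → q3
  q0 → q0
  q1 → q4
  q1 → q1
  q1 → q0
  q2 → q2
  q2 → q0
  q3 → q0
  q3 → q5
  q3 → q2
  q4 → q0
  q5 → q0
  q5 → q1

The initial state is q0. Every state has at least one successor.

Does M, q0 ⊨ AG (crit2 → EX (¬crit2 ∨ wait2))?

Holds

States satisfying crit2 → EX (¬crit2 ∨ wait2): {q0, q1, q2, q3, q4, q5}.
States satisfying AG (crit2 → EX (¬crit2 ∨ wait2)): {q0, q1, q2, q3, q4, q5}.
Every state reachable from q0 satisfies crit2 → EX (¬crit2 ∨ wait2).
q0 ∈ Sat(AG (crit2 → EX (¬crit2 ∨ wait2))).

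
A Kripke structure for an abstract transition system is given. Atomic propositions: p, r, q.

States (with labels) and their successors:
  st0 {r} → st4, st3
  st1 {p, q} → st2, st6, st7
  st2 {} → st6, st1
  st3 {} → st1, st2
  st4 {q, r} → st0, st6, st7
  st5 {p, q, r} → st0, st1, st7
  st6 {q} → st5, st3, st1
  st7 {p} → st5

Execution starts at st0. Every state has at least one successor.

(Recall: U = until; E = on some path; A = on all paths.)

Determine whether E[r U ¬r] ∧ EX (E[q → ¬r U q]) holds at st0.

Holds

States satisfying r: {st0, st4, st5}.
States satisfying ¬r: {st1, st2, st3, st6, st7}.
States satisfying E[r U ¬r]: {st0, st1, st2, st3, st4, st5, st6, st7}.
States satisfying E[q → ¬r U q]: {st0, st1, st2, st3, st4, st5, st6, st7}.
States satisfying EX (E[q → ¬r U q]): {st0, st1, st2, st3, st4, st5, st6, st7}.
States satisfying E[r U ¬r] ∧ EX (E[q → ¬r U q]): {st0, st1, st2, st3, st4, st5, st6, st7}.
st0 ∈ Sat(E[r U ¬r] ∧ EX (E[q → ¬r U q])).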